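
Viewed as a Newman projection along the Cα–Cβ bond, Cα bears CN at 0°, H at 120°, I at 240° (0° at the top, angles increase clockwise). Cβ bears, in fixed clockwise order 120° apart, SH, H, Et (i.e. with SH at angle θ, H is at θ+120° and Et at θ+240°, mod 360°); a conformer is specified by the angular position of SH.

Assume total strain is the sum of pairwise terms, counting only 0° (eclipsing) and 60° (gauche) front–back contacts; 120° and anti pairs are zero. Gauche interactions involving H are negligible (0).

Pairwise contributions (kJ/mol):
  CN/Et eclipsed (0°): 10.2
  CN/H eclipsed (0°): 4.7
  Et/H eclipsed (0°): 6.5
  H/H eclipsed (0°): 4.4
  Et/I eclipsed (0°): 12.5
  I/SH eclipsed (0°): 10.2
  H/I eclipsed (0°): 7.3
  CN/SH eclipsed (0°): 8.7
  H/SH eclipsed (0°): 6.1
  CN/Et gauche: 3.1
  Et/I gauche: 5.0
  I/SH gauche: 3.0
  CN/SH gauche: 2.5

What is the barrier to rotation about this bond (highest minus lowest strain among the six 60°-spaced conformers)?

SH at 0° (eclipsed): CN(0°)/SH(0°) eclipsed 8.7; H(120°)/H(120°) eclipsed 4.4; I(240°)/Et(240°) eclipsed 12.5 → 25.6 kJ/mol.
SH at 60° (staggered): CN(0°)/SH(60°) gauche 2.5; CN(0°)/Et(300°) gauche 3.1; I(240°)/Et(300°) gauche 5.0 → 10.6 kJ/mol.
SH at 120° (eclipsed): CN(0°)/Et(0°) eclipsed 10.2; H(120°)/SH(120°) eclipsed 6.1; I(240°)/H(240°) eclipsed 7.3 → 23.6 kJ/mol.
SH at 180° (staggered): CN(0°)/Et(60°) gauche 3.1; I(240°)/SH(180°) gauche 3.0 → 6.1 kJ/mol.
SH at 240° (eclipsed): CN(0°)/H(0°) eclipsed 4.7; H(120°)/Et(120°) eclipsed 6.5; I(240°)/SH(240°) eclipsed 10.2 → 21.4 kJ/mol.
SH at 300° (staggered): CN(0°)/SH(300°) gauche 2.5; I(240°)/SH(300°) gauche 3.0; I(240°)/Et(180°) gauche 5.0 → 10.5 kJ/mol.
Max at 0° (25.6 kJ/mol), min at 180° (6.1 kJ/mol); barrier = 19.5 kJ/mol.

19.5 kJ/mol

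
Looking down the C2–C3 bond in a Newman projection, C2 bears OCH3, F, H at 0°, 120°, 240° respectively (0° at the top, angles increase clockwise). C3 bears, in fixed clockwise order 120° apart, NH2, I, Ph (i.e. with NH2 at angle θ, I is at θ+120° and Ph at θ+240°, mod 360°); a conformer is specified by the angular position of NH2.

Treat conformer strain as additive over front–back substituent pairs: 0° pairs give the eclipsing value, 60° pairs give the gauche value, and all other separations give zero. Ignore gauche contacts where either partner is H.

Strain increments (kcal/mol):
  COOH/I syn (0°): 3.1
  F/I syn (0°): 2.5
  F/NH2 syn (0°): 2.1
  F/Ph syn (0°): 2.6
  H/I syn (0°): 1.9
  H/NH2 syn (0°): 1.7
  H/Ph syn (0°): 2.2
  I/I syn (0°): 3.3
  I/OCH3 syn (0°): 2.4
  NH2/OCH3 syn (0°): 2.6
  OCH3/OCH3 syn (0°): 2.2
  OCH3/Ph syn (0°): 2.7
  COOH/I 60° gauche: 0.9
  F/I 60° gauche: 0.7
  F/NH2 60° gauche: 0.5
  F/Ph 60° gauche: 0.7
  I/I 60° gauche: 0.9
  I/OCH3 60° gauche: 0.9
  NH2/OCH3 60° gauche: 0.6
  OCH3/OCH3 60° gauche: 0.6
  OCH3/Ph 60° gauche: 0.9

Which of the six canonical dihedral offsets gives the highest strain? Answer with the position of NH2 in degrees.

0°

NH2 at 0° is eclipsed. OCH3 at 0° is eclipsed with NH2 at 0° (2.6); F at 120° is eclipsed with I at 120° (2.5); H at 240° is eclipsed with Ph at 240° (2.2). Total 7.3 kcal/mol.
NH2 at 60° is staggered. OCH3 at 0° is gauche with NH2 at 60° (0.6); OCH3 at 0° is gauche with Ph at 300° (0.9); F at 120° is gauche with NH2 at 60° (0.5); F at 120° is gauche with I at 180° (0.7). Total 2.7 kcal/mol.
NH2 at 120° is eclipsed. OCH3 at 0° is eclipsed with Ph at 0° (2.7); F at 120° is eclipsed with NH2 at 120° (2.1); H at 240° is eclipsed with I at 240° (1.9). Total 6.7 kcal/mol.
NH2 at 180° is staggered. OCH3 at 0° is gauche with I at 300° (0.9); OCH3 at 0° is gauche with Ph at 60° (0.9); F at 120° is gauche with NH2 at 180° (0.5); F at 120° is gauche with Ph at 60° (0.7). Total 3.0 kcal/mol.
NH2 at 240° is eclipsed. OCH3 at 0° is eclipsed with I at 0° (2.4); F at 120° is eclipsed with Ph at 120° (2.6); H at 240° is eclipsed with NH2 at 240° (1.7). Total 6.7 kcal/mol.
NH2 at 300° is staggered. OCH3 at 0° is gauche with NH2 at 300° (0.6); OCH3 at 0° is gauche with I at 60° (0.9); F at 120° is gauche with I at 60° (0.7); F at 120° is gauche with Ph at 180° (0.7). Total 2.9 kcal/mol.
The maximum (7.3 kcal/mol) occurs with NH2 at 0°.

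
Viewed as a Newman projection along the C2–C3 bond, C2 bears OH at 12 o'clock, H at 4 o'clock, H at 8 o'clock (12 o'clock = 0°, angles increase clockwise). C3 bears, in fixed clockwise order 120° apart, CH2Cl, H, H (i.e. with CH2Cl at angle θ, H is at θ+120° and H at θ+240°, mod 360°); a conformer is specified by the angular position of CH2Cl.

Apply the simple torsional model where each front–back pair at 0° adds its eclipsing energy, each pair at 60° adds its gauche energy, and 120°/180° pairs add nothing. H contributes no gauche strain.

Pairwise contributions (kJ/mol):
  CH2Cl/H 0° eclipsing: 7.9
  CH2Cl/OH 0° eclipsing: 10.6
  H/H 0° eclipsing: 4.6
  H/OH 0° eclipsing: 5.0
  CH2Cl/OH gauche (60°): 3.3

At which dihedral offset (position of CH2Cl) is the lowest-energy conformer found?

180°

CH2Cl at 0° (eclipsed): OH(0°)/CH2Cl(0°) eclipsed 10.6; H(120°)/H(120°) eclipsed 4.6; H(240°)/H(240°) eclipsed 4.6 → 19.8 kJ/mol.
CH2Cl at 60° (staggered): OH(0°)/CH2Cl(60°) gauche 3.3 → 3.3 kJ/mol.
CH2Cl at 120° (eclipsed): OH(0°)/H(0°) eclipsed 5.0; H(120°)/CH2Cl(120°) eclipsed 7.9; H(240°)/H(240°) eclipsed 4.6 → 17.5 kJ/mol.
CH2Cl at 180° (staggered): no non-H gauche contacts → 0.0 kJ/mol.
CH2Cl at 240° (eclipsed): OH(0°)/H(0°) eclipsed 5.0; H(120°)/H(120°) eclipsed 4.6; H(240°)/CH2Cl(240°) eclipsed 7.9 → 17.5 kJ/mol.
CH2Cl at 300° (staggered): OH(0°)/CH2Cl(300°) gauche 3.3 → 3.3 kJ/mol.
The minimum (0.0 kJ/mol) occurs with CH2Cl at 180°.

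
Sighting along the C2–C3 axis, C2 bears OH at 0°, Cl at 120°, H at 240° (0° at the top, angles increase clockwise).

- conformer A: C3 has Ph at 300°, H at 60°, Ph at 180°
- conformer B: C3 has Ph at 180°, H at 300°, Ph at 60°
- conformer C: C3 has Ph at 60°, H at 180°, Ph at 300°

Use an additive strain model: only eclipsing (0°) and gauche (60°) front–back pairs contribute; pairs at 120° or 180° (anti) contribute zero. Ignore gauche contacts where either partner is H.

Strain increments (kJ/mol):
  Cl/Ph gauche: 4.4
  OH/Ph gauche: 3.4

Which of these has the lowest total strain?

A

A is staggered. OH at 0° is gauche with Ph at 300° (3.4); Cl at 120° is gauche with Ph at 180° (4.4). Total 7.8 kJ/mol.
B is staggered. OH at 0° is gauche with Ph at 60° (3.4); Cl at 120° is gauche with Ph at 180° (4.4); Cl at 120° is gauche with Ph at 60° (4.4). Total 12.2 kJ/mol.
C is staggered. OH at 0° is gauche with Ph at 60° (3.4); OH at 0° is gauche with Ph at 300° (3.4); Cl at 120° is gauche with Ph at 60° (4.4). Total 11.2 kJ/mol.
A has the lowest total (7.8 kJ/mol).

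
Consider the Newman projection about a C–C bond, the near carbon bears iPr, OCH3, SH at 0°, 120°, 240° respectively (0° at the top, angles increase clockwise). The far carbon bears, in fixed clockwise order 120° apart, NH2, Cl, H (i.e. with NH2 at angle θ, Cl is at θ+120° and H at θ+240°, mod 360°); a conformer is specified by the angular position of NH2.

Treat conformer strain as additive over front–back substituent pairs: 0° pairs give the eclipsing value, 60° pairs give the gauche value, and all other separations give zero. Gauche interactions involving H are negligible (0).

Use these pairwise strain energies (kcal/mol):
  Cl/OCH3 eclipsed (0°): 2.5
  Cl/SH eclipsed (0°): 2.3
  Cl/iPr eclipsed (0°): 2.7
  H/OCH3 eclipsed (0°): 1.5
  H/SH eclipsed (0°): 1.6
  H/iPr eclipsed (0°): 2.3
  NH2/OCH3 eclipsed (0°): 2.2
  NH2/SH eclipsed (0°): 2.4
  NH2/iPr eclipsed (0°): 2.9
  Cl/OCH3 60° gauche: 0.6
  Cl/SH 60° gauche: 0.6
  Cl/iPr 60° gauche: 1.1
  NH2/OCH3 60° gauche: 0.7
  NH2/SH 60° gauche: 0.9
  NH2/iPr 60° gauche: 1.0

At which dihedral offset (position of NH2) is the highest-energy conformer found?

0°

NH2 at 0° (eclipsed): iPr–NH2 eclipsed, OCH3–Cl eclipsed, SH–H eclipsed; 2.9 + 2.5 + 1.6 = 7.0 kcal/mol.
NH2 at 60° (staggered): iPr–NH2 gauche, OCH3–NH2 gauche, OCH3–Cl gauche, SH–Cl gauche; 1.0 + 0.7 + 0.6 + 0.6 = 2.9 kcal/mol.
NH2 at 120° (eclipsed): iPr–H eclipsed, OCH3–NH2 eclipsed, SH–Cl eclipsed; 2.3 + 2.2 + 2.3 = 6.8 kcal/mol.
NH2 at 180° (staggered): iPr–Cl gauche, OCH3–NH2 gauche, SH–NH2 gauche, SH–Cl gauche; 1.1 + 0.7 + 0.9 + 0.6 = 3.3 kcal/mol.
NH2 at 240° (eclipsed): iPr–Cl eclipsed, OCH3–H eclipsed, SH–NH2 eclipsed; 2.7 + 1.5 + 2.4 = 6.6 kcal/mol.
NH2 at 300° (staggered): iPr–NH2 gauche, iPr–Cl gauche, OCH3–Cl gauche, SH–NH2 gauche; 1.0 + 1.1 + 0.6 + 0.9 = 3.6 kcal/mol.
The maximum (7.0 kcal/mol) occurs with NH2 at 0°.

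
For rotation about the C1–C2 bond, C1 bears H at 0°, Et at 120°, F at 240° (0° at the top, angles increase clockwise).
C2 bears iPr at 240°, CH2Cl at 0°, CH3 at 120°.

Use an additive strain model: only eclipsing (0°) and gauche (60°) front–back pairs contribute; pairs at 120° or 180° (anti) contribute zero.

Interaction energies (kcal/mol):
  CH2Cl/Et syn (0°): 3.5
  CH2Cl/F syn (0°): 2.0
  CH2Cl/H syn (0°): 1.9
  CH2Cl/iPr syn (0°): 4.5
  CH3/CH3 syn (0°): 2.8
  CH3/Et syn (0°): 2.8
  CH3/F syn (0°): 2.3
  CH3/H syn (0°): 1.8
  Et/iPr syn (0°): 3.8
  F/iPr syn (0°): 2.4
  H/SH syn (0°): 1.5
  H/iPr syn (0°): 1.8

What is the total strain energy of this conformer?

This conformer (eclipsed): H–CH2Cl eclipsed, Et–CH3 eclipsed, F–iPr eclipsed; 1.9 + 2.8 + 2.4 = 7.1 kcal/mol.

7.1 kcal/mol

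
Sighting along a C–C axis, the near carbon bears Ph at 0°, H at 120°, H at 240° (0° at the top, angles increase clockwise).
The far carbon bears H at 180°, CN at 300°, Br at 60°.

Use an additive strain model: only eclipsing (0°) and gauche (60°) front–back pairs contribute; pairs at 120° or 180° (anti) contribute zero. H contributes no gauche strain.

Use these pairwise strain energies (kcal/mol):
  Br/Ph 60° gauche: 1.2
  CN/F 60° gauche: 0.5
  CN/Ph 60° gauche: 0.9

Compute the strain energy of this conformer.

This conformer (staggered): Ph–CN gauche, Ph–Br gauche; 0.9 + 1.2 = 2.1 kcal/mol.

2.1 kcal/mol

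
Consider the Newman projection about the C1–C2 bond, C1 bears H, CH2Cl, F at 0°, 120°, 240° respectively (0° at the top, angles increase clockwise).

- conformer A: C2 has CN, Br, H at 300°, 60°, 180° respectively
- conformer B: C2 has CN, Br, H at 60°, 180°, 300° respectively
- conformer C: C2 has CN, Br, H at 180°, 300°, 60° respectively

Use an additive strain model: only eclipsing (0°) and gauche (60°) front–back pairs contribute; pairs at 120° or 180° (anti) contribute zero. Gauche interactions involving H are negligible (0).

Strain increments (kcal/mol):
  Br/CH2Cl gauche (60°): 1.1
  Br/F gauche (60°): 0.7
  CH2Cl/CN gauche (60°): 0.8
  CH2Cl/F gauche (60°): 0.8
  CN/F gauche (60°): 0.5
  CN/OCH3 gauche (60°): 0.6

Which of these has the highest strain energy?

A (staggered): CH2Cl–Br gauche, F–CN gauche; 1.1 + 0.5 = 1.6 kcal/mol.
B (staggered): CH2Cl–CN gauche, CH2Cl–Br gauche, F–Br gauche; 0.8 + 1.1 + 0.7 = 2.6 kcal/mol.
C (staggered): CH2Cl–CN gauche, F–CN gauche, F–Br gauche; 0.8 + 0.5 + 0.7 = 2.0 kcal/mol.
B has the highest total (2.6 kcal/mol).

B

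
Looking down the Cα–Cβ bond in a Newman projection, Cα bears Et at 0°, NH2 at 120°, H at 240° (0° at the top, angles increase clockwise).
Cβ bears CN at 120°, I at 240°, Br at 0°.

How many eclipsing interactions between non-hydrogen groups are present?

2

Non-H eclipsing pairs: Et(0°)/Br(0°); NH2(120°)/CN(120°) — 2 interactions.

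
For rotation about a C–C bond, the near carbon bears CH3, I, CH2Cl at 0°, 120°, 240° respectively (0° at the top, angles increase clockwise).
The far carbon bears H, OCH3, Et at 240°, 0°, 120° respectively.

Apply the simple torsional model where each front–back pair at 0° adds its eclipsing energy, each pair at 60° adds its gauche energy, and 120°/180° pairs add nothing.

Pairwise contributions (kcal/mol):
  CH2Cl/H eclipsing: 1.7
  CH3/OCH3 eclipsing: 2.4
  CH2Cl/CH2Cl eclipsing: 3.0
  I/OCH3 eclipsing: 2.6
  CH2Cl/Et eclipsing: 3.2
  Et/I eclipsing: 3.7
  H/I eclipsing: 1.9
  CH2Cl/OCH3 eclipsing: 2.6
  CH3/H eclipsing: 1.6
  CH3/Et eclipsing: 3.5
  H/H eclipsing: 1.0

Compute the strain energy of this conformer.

7.8 kcal/mol

This conformer (eclipsed): CH3–OCH3 eclipsed, I–Et eclipsed, CH2Cl–H eclipsed; 2.4 + 3.7 + 1.7 = 7.8 kcal/mol.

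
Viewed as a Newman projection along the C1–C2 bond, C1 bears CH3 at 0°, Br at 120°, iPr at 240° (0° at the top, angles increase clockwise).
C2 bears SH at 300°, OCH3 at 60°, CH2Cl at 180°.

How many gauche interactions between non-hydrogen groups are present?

Non-H gauche pairs: CH3(0°)/SH(300°); CH3(0°)/OCH3(60°); Br(120°)/OCH3(60°); Br(120°)/CH2Cl(180°); iPr(240°)/SH(300°); iPr(240°)/CH2Cl(180°) — 6 interactions.

6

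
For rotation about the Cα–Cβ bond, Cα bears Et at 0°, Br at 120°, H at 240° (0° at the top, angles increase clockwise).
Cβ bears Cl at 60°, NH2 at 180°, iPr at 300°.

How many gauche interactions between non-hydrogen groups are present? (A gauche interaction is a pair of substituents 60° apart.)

4

Non-H gauche pairs: Et(0°)/Cl(60°); Et(0°)/iPr(300°); Br(120°)/Cl(60°); Br(120°)/NH2(180°) — 4 interactions.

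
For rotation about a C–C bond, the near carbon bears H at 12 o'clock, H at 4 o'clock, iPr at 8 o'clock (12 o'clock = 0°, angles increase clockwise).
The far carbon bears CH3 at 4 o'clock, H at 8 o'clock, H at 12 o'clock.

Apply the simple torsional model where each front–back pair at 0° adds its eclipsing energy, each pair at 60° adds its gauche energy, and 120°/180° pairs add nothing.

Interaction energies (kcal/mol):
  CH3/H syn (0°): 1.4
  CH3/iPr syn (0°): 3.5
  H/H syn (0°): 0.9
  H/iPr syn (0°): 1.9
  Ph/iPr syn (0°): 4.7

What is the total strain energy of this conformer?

This conformer (eclipsed): H–H eclipsed, H–CH3 eclipsed, iPr–H eclipsed; 0.9 + 1.4 + 1.9 = 4.2 kcal/mol.

4.2 kcal/mol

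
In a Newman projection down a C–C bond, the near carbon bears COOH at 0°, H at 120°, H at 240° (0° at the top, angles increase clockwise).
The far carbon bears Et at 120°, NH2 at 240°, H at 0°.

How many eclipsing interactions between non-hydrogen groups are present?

0

Every eclipsing pair involves H, so the count is 0.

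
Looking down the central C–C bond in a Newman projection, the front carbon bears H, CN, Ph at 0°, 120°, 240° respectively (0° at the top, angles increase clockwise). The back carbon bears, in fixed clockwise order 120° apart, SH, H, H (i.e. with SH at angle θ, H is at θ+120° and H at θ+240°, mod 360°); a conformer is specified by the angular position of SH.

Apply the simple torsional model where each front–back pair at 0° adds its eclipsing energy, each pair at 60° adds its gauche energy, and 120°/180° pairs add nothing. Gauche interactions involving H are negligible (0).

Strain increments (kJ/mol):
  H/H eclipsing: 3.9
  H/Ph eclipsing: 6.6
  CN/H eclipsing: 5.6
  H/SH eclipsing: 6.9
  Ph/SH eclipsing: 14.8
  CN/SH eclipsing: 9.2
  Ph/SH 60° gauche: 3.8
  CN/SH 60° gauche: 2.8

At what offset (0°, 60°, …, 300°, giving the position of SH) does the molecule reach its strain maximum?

SH at 0° (eclipsed): H(0°)/SH(0°) eclipsed 6.9; CN(120°)/H(120°) eclipsed 5.6; Ph(240°)/H(240°) eclipsed 6.6 → 19.1 kJ/mol.
SH at 60° (staggered): CN(120°)/SH(60°) gauche 2.8 → 2.8 kJ/mol.
SH at 120° (eclipsed): H(0°)/H(0°) eclipsed 3.9; CN(120°)/SH(120°) eclipsed 9.2; Ph(240°)/H(240°) eclipsed 6.6 → 19.7 kJ/mol.
SH at 180° (staggered): CN(120°)/SH(180°) gauche 2.8; Ph(240°)/SH(180°) gauche 3.8 → 6.6 kJ/mol.
SH at 240° (eclipsed): H(0°)/H(0°) eclipsed 3.9; CN(120°)/H(120°) eclipsed 5.6; Ph(240°)/SH(240°) eclipsed 14.8 → 24.3 kJ/mol.
SH at 300° (staggered): Ph(240°)/SH(300°) gauche 3.8 → 3.8 kJ/mol.
The maximum (24.3 kJ/mol) occurs with SH at 240°.

240°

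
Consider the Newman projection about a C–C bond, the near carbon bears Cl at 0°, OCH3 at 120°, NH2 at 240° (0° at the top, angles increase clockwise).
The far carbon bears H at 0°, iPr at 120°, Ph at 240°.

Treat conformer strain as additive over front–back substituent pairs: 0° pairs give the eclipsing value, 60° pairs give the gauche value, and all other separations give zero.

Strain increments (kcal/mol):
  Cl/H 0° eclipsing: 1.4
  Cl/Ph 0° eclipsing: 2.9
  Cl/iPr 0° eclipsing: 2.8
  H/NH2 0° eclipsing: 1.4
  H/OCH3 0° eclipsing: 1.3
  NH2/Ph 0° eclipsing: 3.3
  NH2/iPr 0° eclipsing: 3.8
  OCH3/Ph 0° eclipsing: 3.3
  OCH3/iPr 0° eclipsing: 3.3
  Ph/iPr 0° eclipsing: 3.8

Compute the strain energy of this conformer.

8.0 kcal/mol

This conformer is eclipsed. Cl at 0° is eclipsed with H at 0° (1.4); OCH3 at 120° is eclipsed with iPr at 120° (3.3); NH2 at 240° is eclipsed with Ph at 240° (3.3). Total 8.0 kcal/mol.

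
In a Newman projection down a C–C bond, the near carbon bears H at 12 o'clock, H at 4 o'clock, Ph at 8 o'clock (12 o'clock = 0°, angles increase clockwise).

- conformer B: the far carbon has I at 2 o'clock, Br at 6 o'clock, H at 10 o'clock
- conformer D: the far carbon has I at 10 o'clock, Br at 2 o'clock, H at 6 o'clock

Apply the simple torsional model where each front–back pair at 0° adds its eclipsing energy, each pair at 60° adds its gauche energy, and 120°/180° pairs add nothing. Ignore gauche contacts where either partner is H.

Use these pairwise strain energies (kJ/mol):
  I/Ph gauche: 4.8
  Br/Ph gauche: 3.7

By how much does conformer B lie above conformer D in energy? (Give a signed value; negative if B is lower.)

B (staggered): Ph(240°)/Br(180°) gauche 3.7 → 3.7 kJ/mol.
D (staggered): Ph(240°)/I(300°) gauche 4.8 → 4.8 kJ/mol.
E(B) − E(D) = 3.7 − 4.8 = -1.1 kJ/mol.

-1.1 kJ/mol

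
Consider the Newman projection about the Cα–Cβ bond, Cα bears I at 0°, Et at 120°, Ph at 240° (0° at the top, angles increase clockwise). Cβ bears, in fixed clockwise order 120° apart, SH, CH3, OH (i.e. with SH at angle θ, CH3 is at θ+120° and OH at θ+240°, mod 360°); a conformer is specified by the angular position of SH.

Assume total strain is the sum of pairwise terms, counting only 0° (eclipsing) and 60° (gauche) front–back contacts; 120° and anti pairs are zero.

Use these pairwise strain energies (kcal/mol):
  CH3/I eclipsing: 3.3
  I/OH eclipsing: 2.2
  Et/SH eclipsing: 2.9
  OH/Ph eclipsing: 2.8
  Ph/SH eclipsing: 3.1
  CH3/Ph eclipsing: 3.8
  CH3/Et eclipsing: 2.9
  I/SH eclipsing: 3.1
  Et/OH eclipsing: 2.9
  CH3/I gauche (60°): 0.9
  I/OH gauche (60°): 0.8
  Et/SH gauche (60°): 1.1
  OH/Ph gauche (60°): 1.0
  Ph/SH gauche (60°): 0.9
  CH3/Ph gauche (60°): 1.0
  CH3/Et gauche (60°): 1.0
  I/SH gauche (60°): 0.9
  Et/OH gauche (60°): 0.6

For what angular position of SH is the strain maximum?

240°

SH at 0° (eclipsed): I(0°)/SH(0°) eclipsed 3.1; Et(120°)/CH3(120°) eclipsed 2.9; Ph(240°)/OH(240°) eclipsed 2.8 → 8.8 kcal/mol.
SH at 60° (staggered): I(0°)/SH(60°) gauche 0.9; I(0°)/OH(300°) gauche 0.8; Et(120°)/SH(60°) gauche 1.1; Et(120°)/CH3(180°) gauche 1.0; Ph(240°)/CH3(180°) gauche 1.0; Ph(240°)/OH(300°) gauche 1.0 → 5.8 kcal/mol.
SH at 120° (eclipsed): I(0°)/OH(0°) eclipsed 2.2; Et(120°)/SH(120°) eclipsed 2.9; Ph(240°)/CH3(240°) eclipsed 3.8 → 8.9 kcal/mol.
SH at 180° (staggered): I(0°)/CH3(300°) gauche 0.9; I(0°)/OH(60°) gauche 0.8; Et(120°)/SH(180°) gauche 1.1; Et(120°)/OH(60°) gauche 0.6; Ph(240°)/SH(180°) gauche 0.9; Ph(240°)/CH3(300°) gauche 1.0 → 5.3 kcal/mol.
SH at 240° (eclipsed): I(0°)/CH3(0°) eclipsed 3.3; Et(120°)/OH(120°) eclipsed 2.9; Ph(240°)/SH(240°) eclipsed 3.1 → 9.3 kcal/mol.
SH at 300° (staggered): I(0°)/SH(300°) gauche 0.9; I(0°)/CH3(60°) gauche 0.9; Et(120°)/CH3(60°) gauche 1.0; Et(120°)/OH(180°) gauche 0.6; Ph(240°)/SH(300°) gauche 0.9; Ph(240°)/OH(180°) gauche 1.0 → 5.3 kcal/mol.
The maximum (9.3 kcal/mol) occurs with SH at 240°.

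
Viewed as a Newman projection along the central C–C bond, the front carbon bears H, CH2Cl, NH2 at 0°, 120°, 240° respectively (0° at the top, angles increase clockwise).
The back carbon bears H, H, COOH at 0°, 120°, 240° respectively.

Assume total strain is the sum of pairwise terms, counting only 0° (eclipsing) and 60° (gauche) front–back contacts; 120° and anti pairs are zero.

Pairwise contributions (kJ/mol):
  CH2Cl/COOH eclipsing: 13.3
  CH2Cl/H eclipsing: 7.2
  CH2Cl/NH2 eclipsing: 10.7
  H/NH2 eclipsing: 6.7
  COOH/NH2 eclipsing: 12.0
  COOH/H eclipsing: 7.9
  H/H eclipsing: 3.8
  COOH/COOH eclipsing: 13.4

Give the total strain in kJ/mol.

This conformer is eclipsed. H at 0° is eclipsed with H at 0° (3.8); CH2Cl at 120° is eclipsed with H at 120° (7.2); NH2 at 240° is eclipsed with COOH at 240° (12.0). Total 23.0 kJ/mol.

23.0 kJ/mol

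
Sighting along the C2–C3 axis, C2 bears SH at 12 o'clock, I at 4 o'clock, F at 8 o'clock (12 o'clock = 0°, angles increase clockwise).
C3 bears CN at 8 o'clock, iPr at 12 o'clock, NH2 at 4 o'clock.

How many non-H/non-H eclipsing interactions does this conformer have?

3

Non-H eclipsing pairs: SH(0°)/iPr(0°); I(120°)/NH2(120°); F(240°)/CN(240°) — 3 interactions.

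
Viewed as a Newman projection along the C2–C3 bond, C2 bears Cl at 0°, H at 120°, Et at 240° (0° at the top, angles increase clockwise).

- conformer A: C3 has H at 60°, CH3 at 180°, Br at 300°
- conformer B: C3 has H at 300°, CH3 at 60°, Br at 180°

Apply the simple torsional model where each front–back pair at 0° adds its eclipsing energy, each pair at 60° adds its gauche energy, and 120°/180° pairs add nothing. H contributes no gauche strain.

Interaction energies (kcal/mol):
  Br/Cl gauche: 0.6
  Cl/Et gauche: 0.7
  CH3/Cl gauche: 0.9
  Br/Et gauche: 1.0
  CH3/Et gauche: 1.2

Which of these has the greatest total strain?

A (staggered): Cl–Br gauche, Et–CH3 gauche, Et–Br gauche; 0.6 + 1.2 + 1.0 = 2.8 kcal/mol.
B (staggered): Cl–CH3 gauche, Et–Br gauche; 0.9 + 1.0 = 1.9 kcal/mol.
A has the highest total (2.8 kcal/mol).

A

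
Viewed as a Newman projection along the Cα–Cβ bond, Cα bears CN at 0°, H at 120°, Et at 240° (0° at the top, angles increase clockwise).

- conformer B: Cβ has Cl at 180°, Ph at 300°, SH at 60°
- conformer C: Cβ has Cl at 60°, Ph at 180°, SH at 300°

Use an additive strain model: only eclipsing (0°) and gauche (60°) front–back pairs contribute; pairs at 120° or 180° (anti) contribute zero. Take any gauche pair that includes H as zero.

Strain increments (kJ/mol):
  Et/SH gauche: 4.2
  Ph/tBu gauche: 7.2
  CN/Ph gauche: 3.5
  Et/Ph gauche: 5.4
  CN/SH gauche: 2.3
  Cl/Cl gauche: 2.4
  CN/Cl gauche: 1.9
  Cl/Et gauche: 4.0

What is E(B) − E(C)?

B is staggered. CN at 0° is gauche with Ph at 300° (3.5); CN at 0° is gauche with SH at 60° (2.3); Et at 240° is gauche with Cl at 180° (4.0); Et at 240° is gauche with Ph at 300° (5.4). Total 15.2 kJ/mol.
C is staggered. CN at 0° is gauche with Cl at 60° (1.9); CN at 0° is gauche with SH at 300° (2.3); Et at 240° is gauche with Ph at 180° (5.4); Et at 240° is gauche with SH at 300° (4.2). Total 13.8 kJ/mol.
E(B) − E(C) = 15.2 − 13.8 = +1.4 kJ/mol.

+1.4 kJ/mol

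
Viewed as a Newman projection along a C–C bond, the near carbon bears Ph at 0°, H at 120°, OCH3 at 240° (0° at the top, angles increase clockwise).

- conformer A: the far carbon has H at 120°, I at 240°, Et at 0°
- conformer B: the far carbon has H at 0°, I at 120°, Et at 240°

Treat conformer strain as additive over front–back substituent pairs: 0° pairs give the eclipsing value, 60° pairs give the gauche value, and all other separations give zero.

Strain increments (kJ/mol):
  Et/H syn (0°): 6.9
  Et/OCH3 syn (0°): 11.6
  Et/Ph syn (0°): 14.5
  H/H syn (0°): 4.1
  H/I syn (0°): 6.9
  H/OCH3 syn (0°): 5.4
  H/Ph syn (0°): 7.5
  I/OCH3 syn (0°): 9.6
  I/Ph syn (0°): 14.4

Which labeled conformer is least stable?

A (eclipsed): Ph–Et eclipsed, H–H eclipsed, OCH3–I eclipsed; 14.5 + 4.1 + 9.6 = 28.2 kJ/mol.
B (eclipsed): Ph–H eclipsed, H–I eclipsed, OCH3–Et eclipsed; 7.5 + 6.9 + 11.6 = 26.0 kJ/mol.
A has the highest total (28.2 kJ/mol).

A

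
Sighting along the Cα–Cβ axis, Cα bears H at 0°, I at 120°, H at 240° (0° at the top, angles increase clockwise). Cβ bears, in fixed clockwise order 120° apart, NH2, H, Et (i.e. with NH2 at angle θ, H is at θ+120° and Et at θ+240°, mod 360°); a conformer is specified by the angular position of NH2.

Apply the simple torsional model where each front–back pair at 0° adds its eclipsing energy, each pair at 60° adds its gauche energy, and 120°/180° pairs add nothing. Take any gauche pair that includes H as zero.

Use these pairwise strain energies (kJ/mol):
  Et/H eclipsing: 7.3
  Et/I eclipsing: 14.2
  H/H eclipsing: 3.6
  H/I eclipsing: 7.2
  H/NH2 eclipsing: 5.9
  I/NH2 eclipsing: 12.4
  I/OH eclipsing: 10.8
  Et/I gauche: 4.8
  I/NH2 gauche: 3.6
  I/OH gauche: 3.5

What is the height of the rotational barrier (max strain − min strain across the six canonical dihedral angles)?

NH2 at 0° (eclipsed): H(0°)/NH2(0°) eclipsed 5.9; I(120°)/H(120°) eclipsed 7.2; H(240°)/Et(240°) eclipsed 7.3 → 20.4 kJ/mol.
NH2 at 60° (staggered): I(120°)/NH2(60°) gauche 3.6 → 3.6 kJ/mol.
NH2 at 120° (eclipsed): H(0°)/Et(0°) eclipsed 7.3; I(120°)/NH2(120°) eclipsed 12.4; H(240°)/H(240°) eclipsed 3.6 → 23.3 kJ/mol.
NH2 at 180° (staggered): I(120°)/NH2(180°) gauche 3.6; I(120°)/Et(60°) gauche 4.8 → 8.4 kJ/mol.
NH2 at 240° (eclipsed): H(0°)/H(0°) eclipsed 3.6; I(120°)/Et(120°) eclipsed 14.2; H(240°)/NH2(240°) eclipsed 5.9 → 23.7 kJ/mol.
NH2 at 300° (staggered): I(120°)/Et(180°) gauche 4.8 → 4.8 kJ/mol.
Max at 240° (23.7 kJ/mol), min at 60° (3.6 kJ/mol); barrier = 20.1 kJ/mol.

20.1 kJ/mol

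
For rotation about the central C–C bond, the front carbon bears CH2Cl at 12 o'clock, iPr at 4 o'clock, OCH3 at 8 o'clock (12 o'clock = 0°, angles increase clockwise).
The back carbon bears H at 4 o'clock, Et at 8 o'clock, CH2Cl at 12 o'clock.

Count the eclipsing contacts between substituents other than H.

Non-H eclipsing pairs: CH2Cl(0°)/CH2Cl(0°); OCH3(240°)/Et(240°) — 2 interactions.

2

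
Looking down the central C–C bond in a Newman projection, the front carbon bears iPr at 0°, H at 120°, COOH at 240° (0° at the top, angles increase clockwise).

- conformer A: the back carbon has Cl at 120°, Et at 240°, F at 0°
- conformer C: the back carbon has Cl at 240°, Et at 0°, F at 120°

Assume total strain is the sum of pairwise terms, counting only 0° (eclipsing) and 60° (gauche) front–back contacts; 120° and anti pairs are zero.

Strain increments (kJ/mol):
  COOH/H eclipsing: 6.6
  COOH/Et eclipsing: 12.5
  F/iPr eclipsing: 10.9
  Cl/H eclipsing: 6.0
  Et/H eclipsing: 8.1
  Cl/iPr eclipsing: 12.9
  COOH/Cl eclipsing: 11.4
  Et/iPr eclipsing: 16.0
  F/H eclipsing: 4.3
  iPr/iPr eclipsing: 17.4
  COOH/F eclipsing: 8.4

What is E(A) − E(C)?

-2.3 kJ/mol

A is eclipsed. iPr at 0° is eclipsed with F at 0° (10.9); H at 120° is eclipsed with Cl at 120° (6.0); COOH at 240° is eclipsed with Et at 240° (12.5). Total 29.4 kJ/mol.
C is eclipsed. iPr at 0° is eclipsed with Et at 0° (16.0); H at 120° is eclipsed with F at 120° (4.3); COOH at 240° is eclipsed with Cl at 240° (11.4). Total 31.7 kJ/mol.
E(A) − E(C) = 29.4 − 31.7 = -2.3 kJ/mol.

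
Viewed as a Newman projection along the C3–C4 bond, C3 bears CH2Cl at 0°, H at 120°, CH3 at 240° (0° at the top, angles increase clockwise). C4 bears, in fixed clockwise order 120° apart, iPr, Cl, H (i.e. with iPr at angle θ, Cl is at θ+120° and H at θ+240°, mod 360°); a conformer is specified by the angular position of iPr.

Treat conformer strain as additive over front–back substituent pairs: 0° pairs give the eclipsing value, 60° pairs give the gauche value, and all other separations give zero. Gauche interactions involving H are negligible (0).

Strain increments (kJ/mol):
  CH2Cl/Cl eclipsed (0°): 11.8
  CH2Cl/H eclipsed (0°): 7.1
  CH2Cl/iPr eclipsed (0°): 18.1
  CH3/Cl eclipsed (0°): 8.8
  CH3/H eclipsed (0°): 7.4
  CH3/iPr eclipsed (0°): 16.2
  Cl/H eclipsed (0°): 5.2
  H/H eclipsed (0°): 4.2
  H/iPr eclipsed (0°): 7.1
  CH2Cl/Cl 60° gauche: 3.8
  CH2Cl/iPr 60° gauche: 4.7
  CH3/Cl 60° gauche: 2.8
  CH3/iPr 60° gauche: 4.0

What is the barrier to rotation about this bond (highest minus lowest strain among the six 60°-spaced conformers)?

iPr at 0° (eclipsed): CH2Cl–iPr eclipsed, H–Cl eclipsed, CH3–H eclipsed; 18.1 + 5.2 + 7.4 = 30.7 kJ/mol.
iPr at 60° (staggered): CH2Cl–iPr gauche, CH3–Cl gauche; 4.7 + 2.8 = 7.5 kJ/mol.
iPr at 120° (eclipsed): CH2Cl–H eclipsed, H–iPr eclipsed, CH3–Cl eclipsed; 7.1 + 7.1 + 8.8 = 23.0 kJ/mol.
iPr at 180° (staggered): CH2Cl–Cl gauche, CH3–iPr gauche, CH3–Cl gauche; 3.8 + 4.0 + 2.8 = 10.6 kJ/mol.
iPr at 240° (eclipsed): CH2Cl–Cl eclipsed, H–H eclipsed, CH3–iPr eclipsed; 11.8 + 4.2 + 16.2 = 32.2 kJ/mol.
iPr at 300° (staggered): CH2Cl–iPr gauche, CH2Cl–Cl gauche, CH3–iPr gauche; 4.7 + 3.8 + 4.0 = 12.5 kJ/mol.
Max at 240° (32.2 kJ/mol), min at 60° (7.5 kJ/mol); barrier = 24.7 kJ/mol.

24.7 kJ/mol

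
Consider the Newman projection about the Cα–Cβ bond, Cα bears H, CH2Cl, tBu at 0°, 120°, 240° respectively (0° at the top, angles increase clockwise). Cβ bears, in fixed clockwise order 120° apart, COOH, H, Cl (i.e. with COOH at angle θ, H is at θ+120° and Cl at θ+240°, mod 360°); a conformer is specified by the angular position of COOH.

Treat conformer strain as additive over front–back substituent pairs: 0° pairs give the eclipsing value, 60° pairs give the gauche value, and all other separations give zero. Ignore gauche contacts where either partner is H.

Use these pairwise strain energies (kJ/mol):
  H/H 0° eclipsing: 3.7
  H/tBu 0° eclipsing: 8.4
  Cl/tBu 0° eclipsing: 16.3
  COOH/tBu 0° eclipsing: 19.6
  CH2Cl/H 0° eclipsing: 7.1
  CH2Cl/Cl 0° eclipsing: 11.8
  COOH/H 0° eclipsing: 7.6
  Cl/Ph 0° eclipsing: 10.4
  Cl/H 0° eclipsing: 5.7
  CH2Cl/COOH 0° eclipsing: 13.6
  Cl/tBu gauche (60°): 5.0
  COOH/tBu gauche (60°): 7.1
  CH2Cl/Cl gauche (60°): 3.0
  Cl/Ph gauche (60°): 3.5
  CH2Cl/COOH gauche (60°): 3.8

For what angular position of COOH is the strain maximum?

240°

COOH at 0° (eclipsed): H–COOH eclipsed, CH2Cl–H eclipsed, tBu–Cl eclipsed; 7.6 + 7.1 + 16.3 = 31.0 kJ/mol.
COOH at 60° (staggered): CH2Cl–COOH gauche, tBu–Cl gauche; 3.8 + 5.0 = 8.8 kJ/mol.
COOH at 120° (eclipsed): H–Cl eclipsed, CH2Cl–COOH eclipsed, tBu–H eclipsed; 5.7 + 13.6 + 8.4 = 27.7 kJ/mol.
COOH at 180° (staggered): CH2Cl–COOH gauche, CH2Cl–Cl gauche, tBu–COOH gauche; 3.8 + 3.0 + 7.1 = 13.9 kJ/mol.
COOH at 240° (eclipsed): H–H eclipsed, CH2Cl–Cl eclipsed, tBu–COOH eclipsed; 3.7 + 11.8 + 19.6 = 35.1 kJ/mol.
COOH at 300° (staggered): CH2Cl–Cl gauche, tBu–COOH gauche, tBu–Cl gauche; 3.0 + 7.1 + 5.0 = 15.1 kJ/mol.
The maximum (35.1 kJ/mol) occurs with COOH at 240°.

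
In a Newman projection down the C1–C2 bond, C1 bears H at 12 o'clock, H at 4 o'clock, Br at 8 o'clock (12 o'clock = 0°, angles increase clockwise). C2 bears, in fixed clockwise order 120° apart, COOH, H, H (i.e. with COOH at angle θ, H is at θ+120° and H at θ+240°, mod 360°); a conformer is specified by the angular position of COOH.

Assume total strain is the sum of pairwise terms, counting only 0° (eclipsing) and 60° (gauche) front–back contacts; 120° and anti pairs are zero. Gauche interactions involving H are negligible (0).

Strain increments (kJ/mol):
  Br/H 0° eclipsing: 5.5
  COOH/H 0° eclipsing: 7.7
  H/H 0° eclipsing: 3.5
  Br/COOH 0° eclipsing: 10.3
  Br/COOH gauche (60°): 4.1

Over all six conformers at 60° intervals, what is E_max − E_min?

17.3 kJ/mol

COOH at 0° is eclipsed. H at 0° is eclipsed with COOH at 0° (7.7); H at 120° is eclipsed with H at 120° (3.5); Br at 240° is eclipsed with H at 240° (5.5). Total 16.7 kJ/mol.
COOH at 60° (staggered): no non-H gauche contacts → 0.0 kJ/mol.
COOH at 120° is eclipsed. H at 0° is eclipsed with H at 0° (3.5); H at 120° is eclipsed with COOH at 120° (7.7); Br at 240° is eclipsed with H at 240° (5.5). Total 16.7 kJ/mol.
COOH at 180° is staggered. Br at 240° is gauche with COOH at 180° (4.1). Total 4.1 kJ/mol.
COOH at 240° is eclipsed. H at 0° is eclipsed with H at 0° (3.5); H at 120° is eclipsed with H at 120° (3.5); Br at 240° is eclipsed with COOH at 240° (10.3). Total 17.3 kJ/mol.
COOH at 300° is staggered. Br at 240° is gauche with COOH at 300° (4.1). Total 4.1 kJ/mol.
Max at 240° (17.3 kJ/mol), min at 60° (0.0 kJ/mol); barrier = 17.3 kJ/mol.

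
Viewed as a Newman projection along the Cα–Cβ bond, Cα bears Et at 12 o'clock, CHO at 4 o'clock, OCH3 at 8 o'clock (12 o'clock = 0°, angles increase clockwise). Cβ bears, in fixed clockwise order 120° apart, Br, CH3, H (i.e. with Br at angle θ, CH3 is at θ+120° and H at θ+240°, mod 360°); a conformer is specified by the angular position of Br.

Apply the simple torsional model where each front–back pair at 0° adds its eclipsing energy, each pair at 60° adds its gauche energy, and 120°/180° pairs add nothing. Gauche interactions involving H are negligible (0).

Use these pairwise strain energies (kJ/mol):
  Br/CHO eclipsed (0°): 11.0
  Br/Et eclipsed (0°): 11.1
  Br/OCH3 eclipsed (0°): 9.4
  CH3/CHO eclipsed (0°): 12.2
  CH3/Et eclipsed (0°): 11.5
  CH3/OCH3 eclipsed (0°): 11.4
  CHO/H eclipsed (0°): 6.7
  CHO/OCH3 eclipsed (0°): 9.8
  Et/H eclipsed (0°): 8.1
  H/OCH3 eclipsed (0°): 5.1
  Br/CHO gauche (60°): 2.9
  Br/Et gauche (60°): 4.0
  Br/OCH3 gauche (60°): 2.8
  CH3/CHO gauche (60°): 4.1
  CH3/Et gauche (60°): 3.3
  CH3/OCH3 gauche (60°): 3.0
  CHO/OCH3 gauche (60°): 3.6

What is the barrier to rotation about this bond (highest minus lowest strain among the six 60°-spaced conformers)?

18.5 kJ/mol

Br at 0° (eclipsed): Et(0°)/Br(0°) eclipsed 11.1; CHO(120°)/CH3(120°) eclipsed 12.2; OCH3(240°)/H(240°) eclipsed 5.1 → 28.4 kJ/mol.
Br at 60° (staggered): Et(0°)/Br(60°) gauche 4.0; CHO(120°)/Br(60°) gauche 2.9; CHO(120°)/CH3(180°) gauche 4.1; OCH3(240°)/CH3(180°) gauche 3.0 → 14.0 kJ/mol.
Br at 120° (eclipsed): Et(0°)/H(0°) eclipsed 8.1; CHO(120°)/Br(120°) eclipsed 11.0; OCH3(240°)/CH3(240°) eclipsed 11.4 → 30.5 kJ/mol.
Br at 180° (staggered): Et(0°)/CH3(300°) gauche 3.3; CHO(120°)/Br(180°) gauche 2.9; OCH3(240°)/Br(180°) gauche 2.8; OCH3(240°)/CH3(300°) gauche 3.0 → 12.0 kJ/mol.
Br at 240° (eclipsed): Et(0°)/CH3(0°) eclipsed 11.5; CHO(120°)/H(120°) eclipsed 6.7; OCH3(240°)/Br(240°) eclipsed 9.4 → 27.6 kJ/mol.
Br at 300° (staggered): Et(0°)/Br(300°) gauche 4.0; Et(0°)/CH3(60°) gauche 3.3; CHO(120°)/CH3(60°) gauche 4.1; OCH3(240°)/Br(300°) gauche 2.8 → 14.2 kJ/mol.
Max at 120° (30.5 kJ/mol), min at 180° (12.0 kJ/mol); barrier = 18.5 kJ/mol.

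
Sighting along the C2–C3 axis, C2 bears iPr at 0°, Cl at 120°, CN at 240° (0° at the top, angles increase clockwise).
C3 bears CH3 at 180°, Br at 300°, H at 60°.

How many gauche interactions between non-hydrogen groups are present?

4

Non-H gauche pairs: iPr(0°)/Br(300°); Cl(120°)/CH3(180°); CN(240°)/CH3(180°); CN(240°)/Br(300°) — 4 interactions.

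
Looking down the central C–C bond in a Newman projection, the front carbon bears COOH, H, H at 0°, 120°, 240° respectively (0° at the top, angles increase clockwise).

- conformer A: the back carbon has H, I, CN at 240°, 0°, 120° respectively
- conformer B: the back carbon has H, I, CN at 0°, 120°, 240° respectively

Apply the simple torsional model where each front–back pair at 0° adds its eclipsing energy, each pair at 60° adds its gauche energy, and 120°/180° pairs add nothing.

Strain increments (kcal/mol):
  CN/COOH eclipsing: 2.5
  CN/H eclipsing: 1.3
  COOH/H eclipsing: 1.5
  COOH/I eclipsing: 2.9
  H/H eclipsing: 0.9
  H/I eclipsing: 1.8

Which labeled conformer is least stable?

A

A (eclipsed): COOH(0°)/I(0°) eclipsed 2.9; H(120°)/CN(120°) eclipsed 1.3; H(240°)/H(240°) eclipsed 0.9 → 5.1 kcal/mol.
B (eclipsed): COOH(0°)/H(0°) eclipsed 1.5; H(120°)/I(120°) eclipsed 1.8; H(240°)/CN(240°) eclipsed 1.3 → 4.6 kcal/mol.
A has the highest total (5.1 kcal/mol).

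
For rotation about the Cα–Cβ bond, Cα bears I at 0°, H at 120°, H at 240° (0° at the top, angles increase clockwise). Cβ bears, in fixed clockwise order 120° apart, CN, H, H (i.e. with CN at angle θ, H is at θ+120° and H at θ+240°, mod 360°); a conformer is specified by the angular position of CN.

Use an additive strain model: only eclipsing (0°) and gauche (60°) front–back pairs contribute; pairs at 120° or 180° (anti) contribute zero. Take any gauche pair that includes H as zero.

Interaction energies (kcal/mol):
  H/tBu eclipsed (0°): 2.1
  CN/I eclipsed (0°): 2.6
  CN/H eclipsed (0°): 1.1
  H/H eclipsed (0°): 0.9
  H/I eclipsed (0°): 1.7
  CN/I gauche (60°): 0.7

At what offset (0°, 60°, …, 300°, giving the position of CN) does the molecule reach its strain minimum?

180°

CN at 0° (eclipsed): I(0°)/CN(0°) eclipsed 2.6; H(120°)/H(120°) eclipsed 0.9; H(240°)/H(240°) eclipsed 0.9 → 4.4 kcal/mol.
CN at 60° (staggered): I(0°)/CN(60°) gauche 0.7 → 0.7 kcal/mol.
CN at 120° (eclipsed): I(0°)/H(0°) eclipsed 1.7; H(120°)/CN(120°) eclipsed 1.1; H(240°)/H(240°) eclipsed 0.9 → 3.7 kcal/mol.
CN at 180° (staggered): no non-H gauche contacts → 0.0 kcal/mol.
CN at 240° (eclipsed): I(0°)/H(0°) eclipsed 1.7; H(120°)/H(120°) eclipsed 0.9; H(240°)/CN(240°) eclipsed 1.1 → 3.7 kcal/mol.
CN at 300° (staggered): I(0°)/CN(300°) gauche 0.7 → 0.7 kcal/mol.
The minimum (0.0 kcal/mol) occurs with CN at 180°.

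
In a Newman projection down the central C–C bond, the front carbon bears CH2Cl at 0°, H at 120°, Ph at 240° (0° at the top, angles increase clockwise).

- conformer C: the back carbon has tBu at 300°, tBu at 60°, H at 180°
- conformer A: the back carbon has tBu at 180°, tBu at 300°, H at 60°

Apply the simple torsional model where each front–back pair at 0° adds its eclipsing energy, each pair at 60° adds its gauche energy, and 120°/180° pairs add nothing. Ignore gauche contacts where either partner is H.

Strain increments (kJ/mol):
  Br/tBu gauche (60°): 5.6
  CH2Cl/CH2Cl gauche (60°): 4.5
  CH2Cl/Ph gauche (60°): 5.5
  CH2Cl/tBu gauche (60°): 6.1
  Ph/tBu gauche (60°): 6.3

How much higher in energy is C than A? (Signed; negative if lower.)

C (staggered): CH2Cl–tBu gauche, CH2Cl–tBu gauche, Ph–tBu gauche; 6.1 + 6.1 + 6.3 = 18.5 kJ/mol.
A (staggered): CH2Cl–tBu gauche, Ph–tBu gauche, Ph–tBu gauche; 6.1 + 6.3 + 6.3 = 18.7 kJ/mol.
E(C) − E(A) = 18.5 − 18.7 = -0.2 kJ/mol.

-0.2 kJ/mol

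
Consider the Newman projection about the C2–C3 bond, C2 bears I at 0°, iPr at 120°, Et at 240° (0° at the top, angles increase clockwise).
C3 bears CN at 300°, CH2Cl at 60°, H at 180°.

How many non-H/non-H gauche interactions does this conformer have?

Non-H gauche pairs: I(0°)/CN(300°); I(0°)/CH2Cl(60°); iPr(120°)/CH2Cl(60°); Et(240°)/CN(300°) — 4 interactions.

4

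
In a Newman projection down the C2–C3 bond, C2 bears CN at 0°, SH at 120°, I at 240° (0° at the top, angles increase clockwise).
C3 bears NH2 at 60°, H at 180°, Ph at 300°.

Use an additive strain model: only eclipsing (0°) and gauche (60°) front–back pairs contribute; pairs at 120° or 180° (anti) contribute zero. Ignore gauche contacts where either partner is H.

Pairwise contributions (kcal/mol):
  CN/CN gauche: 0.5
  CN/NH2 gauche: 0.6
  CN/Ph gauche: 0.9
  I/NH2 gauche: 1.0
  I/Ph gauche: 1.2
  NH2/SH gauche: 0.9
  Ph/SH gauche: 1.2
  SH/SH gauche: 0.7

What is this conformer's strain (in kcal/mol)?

This conformer (staggered): CN–NH2 gauche, CN–Ph gauche, SH–NH2 gauche, I–Ph gauche; 0.6 + 0.9 + 0.9 + 1.2 = 3.6 kcal/mol.

3.6 kcal/mol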